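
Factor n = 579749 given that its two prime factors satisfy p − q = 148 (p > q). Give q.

691

Since p = q + 148, we have 579749 = q(q + 148), so q² + 148q − 579749 = 0.
Discriminant: 148² + 4·579749 = 21904 + 2318996 = 2340900; √2340900 = 1530.
q = (−148 + 1530)/2 = 691, and p = q + 148 = 839.
Check: 691 · 839 = 579749.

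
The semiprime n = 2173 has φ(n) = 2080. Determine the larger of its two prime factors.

φ(n) = (p−1)(q−1) = n − (p+q) + 1, so p + q = 2173 − 2080 + 1 = 94.
p and q are the roots of t² − 94t + 2173 = 0.
Discriminant: 94² − 4·2173 = 8836 − 8692 = 144; √144 = 12.
q = (94 − 12)/2 = 41, p = (94 + 12)/2 = 53.
Check: 41 · 53 = 2173.

53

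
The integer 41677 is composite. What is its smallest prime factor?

41677 is odd.
Digit sum 25, not divisible by 3.
Ends in 7: not divisible by 5.
7: 41677 = 7·5953 + 6
11: 41677 = 11·3788 + 9
13: 41677 = 13·3205 + 12
17: 41677 = 17·2451 + 10
19: 41677 = 19·2193 + 10
23: 41677 = 23·1812 + 1
29: 41677 = 29·1437 + 4
31: 41677 = 31·1344 + 13
37: 41677 = 37·1126 + 15
41: 41677 = 41·1016 + 21
43: 41677 = 43·969 + 10
47: 41677 = 47·886 + 35
53: 41677 = 53·786 + 19
59: 41677 = 59·706 + 23
61: 41677 = 61·683 + 14
67: 41677 = 67·622 + 3
71: 41677 = 71·587

71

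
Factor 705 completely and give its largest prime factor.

47

705 = 3 · 235
235 = 5 · 47
47 is prime.
So 705 = 3 · 5 · 47; the largest prime factor is 47.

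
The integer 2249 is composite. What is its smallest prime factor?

13

2249 is odd.
Digit sum 17, not divisible by 3.
Ends in 9: not divisible by 5.
7: 2249 = 7·321 + 2
11: 2249 = 11·204 + 5
13: 2249 = 13·173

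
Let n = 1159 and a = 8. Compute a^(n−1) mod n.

8^1 ≡ 8 (mod 1159)
8^2 ≡ 8^2 = 64 ≡ 64 (mod 1159)
8^4 ≡ 64^2 = 4096 ≡ 619 (mod 1159)
8^8 ≡ 619^2 = 383161 ≡ 691 (mod 1159)
8^16 ≡ 691^2 = 477481 ≡ 1132 (mod 1159)
8^32 ≡ 1132^2 = 1281424 ≡ 729 (mod 1159)
8^64 ≡ 729^2 = 531441 ≡ 619 (mod 1159)
8^128 ≡ 619^2 = 383161 ≡ 691 (mod 1159)
8^256 ≡ 691^2 = 477481 ≡ 1132 (mod 1159)
8^512 ≡ 1132^2 = 1281424 ≡ 729 (mod 1159)
8^1024 ≡ 729^2 = 531441 ≡ 619 (mod 1159)
1158 = 1024 + 128 + 4 + 2 in binary powers of 2.
So 8^1158 ≡ 619 · 691 · 619 · 64 ≡ 590 (mod 1159).
Since 590 ≠ 1, base 8 is a Fermat witness: 1159 is composite.

590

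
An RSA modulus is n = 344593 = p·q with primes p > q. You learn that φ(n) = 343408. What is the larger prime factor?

φ(n) = (p−1)(q−1) = n − (p+q) + 1, so p + q = 344593 − 343408 + 1 = 1186.
p and q are the roots of t² − 1186t + 344593 = 0.
Discriminant: 1186² − 4·344593 = 1406596 − 1378372 = 28224; √28224 = 168.
q = (1186 − 168)/2 = 509, p = (1186 + 168)/2 = 677.
Check: 509 · 677 = 344593.

677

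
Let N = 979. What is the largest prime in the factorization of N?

979 = 11 · 89
89 is prime.
So 979 = 11 · 89; the largest prime factor is 89.

89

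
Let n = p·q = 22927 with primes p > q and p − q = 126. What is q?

Since p = q + 126, we have 22927 = q(q + 126), so q² + 126q − 22927 = 0.
Discriminant: 126² + 4·22927 = 15876 + 91708 = 107584; √107584 = 328.
q = (−126 + 328)/2 = 101, and p = q + 126 = 227.
Check: 101 · 227 = 22927.

101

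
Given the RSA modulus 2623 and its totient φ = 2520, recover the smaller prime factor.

43

φ(n) = (p−1)(q−1) = n − (p+q) + 1, so p + q = 2623 − 2520 + 1 = 104.
p and q are the roots of t² − 104t + 2623 = 0.
Discriminant: 104² − 4·2623 = 10816 − 10492 = 324; √324 = 18.
q = (104 − 18)/2 = 43, p = (104 + 18)/2 = 61.
Check: 43 · 61 = 2623.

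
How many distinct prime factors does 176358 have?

6

176358 = 2 · 88179
88179 = 3 · 29393
29393 = 7 · 4199
4199 = 13 · 323
323 = 17 · 19
176358 = 2 · 3 · 7 · 13 · 17 · 19, which has 6 distinct prime factors.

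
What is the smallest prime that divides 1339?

13

1339 is odd.
Digit sum 16, not divisible by 3.
Ends in 9: not divisible by 5.
7: 1339 = 7·191 + 2
11: 1339 = 11·121 + 8
13: 1339 = 13·103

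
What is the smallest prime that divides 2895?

3

2895 is odd.
Digit sum 24, divisible by 3.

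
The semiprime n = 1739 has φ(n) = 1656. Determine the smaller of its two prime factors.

φ(n) = (p−1)(q−1) = n − (p+q) + 1, so p + q = 1739 − 1656 + 1 = 84.
p and q are the roots of t² − 84t + 1739 = 0.
Discriminant: 84² − 4·1739 = 7056 − 6956 = 100; √100 = 10.
q = (84 − 10)/2 = 37, p = (84 + 10)/2 = 47.
Check: 37 · 47 = 1739.

37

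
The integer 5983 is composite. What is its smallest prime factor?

5983 is odd.
Digit sum 25, not divisible by 3.
Ends in 3: not divisible by 5.
7: 5983 = 7·854 + 5
11: 5983 = 11·543 + 10
13: 5983 = 13·460 + 3
17: 5983 = 17·351 + 16
19: 5983 = 19·314 + 17
23: 5983 = 23·260 + 3
29: 5983 = 29·206 + 9
31: 5983 = 31·193

31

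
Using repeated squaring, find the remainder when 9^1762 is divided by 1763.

9^1 ≡ 9 (mod 1763)
9^2 ≡ 9^2 = 81 ≡ 81 (mod 1763)
9^4 ≡ 81^2 = 6561 ≡ 1272 (mod 1763)
9^8 ≡ 1272^2 = 1617984 ≡ 1313 (mod 1763)
9^16 ≡ 1313^2 = 1723969 ≡ 1518 (mod 1763)
9^32 ≡ 1518^2 = 2304324 ≡ 83 (mod 1763)
9^64 ≡ 83^2 = 6889 ≡ 1600 (mod 1763)
9^128 ≡ 1600^2 = 2560000 ≡ 124 (mod 1763)
9^256 ≡ 124^2 = 15376 ≡ 1272 (mod 1763)
9^512 ≡ 1272^2 = 1617984 ≡ 1313 (mod 1763)
9^1024 ≡ 1313^2 = 1723969 ≡ 1518 (mod 1763)
1762 = 1024 + 512 + 128 + 64 + 32 + 2 in binary powers of 2.
So 9^1762 ≡ 1518 · 1313 · 124 · 1600 · 83 · 81 ≡ 1393 (mod 1763).
Since 1393 ≠ 1, base 9 is a Fermat witness: 1763 is composite.

1393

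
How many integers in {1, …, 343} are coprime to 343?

Factor: 343 = 7^3.
φ(343) = 7^2·(7−1) = 294.

294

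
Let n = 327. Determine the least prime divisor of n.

327 is odd.
Digit sum 12, divisible by 3.

3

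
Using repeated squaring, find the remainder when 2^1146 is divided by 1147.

2^1 ≡ 2 (mod 1147)
2^2 ≡ 2^2 = 4 ≡ 4 (mod 1147)
2^4 ≡ 4^2 = 16 ≡ 16 (mod 1147)
2^8 ≡ 16^2 = 256 ≡ 256 (mod 1147)
2^16 ≡ 256^2 = 65536 ≡ 157 (mod 1147)
2^32 ≡ 157^2 = 24649 ≡ 562 (mod 1147)
2^64 ≡ 562^2 = 315844 ≡ 419 (mod 1147)
2^128 ≡ 419^2 = 175561 ≡ 70 (mod 1147)
2^256 ≡ 70^2 = 4900 ≡ 312 (mod 1147)
2^512 ≡ 312^2 = 97344 ≡ 996 (mod 1147)
2^1024 ≡ 996^2 = 992016 ≡ 1008 (mod 1147)
1146 = 1024 + 64 + 32 + 16 + 8 + 2 in binary powers of 2.
So 2^1146 ≡ 1008 · 419 · 562 · 157 · 256 · 4 ≡ 529 (mod 1147).
Since 529 ≠ 1, base 2 is a Fermat witness: 1147 is composite.

529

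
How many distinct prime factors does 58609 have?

58609 = 29 · 2021
2021 = 43 · 47
58609 = 29 · 43 · 47, which has 3 distinct prime factors.

3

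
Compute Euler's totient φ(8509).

Factor: 8509 = 67 · 127.
φ(8509) = (67−1) · (127−1) = 66 · 126 = 8316.

8316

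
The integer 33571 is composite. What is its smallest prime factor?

59

33571 is odd.
Digit sum 19, not divisible by 3.
Ends in 1: not divisible by 5.
7: 33571 = 7·4795 + 6
11: 33571 = 11·3051 + 10
13: 33571 = 13·2582 + 5
17: 33571 = 17·1974 + 13
19: 33571 = 19·1766 + 17
23: 33571 = 23·1459 + 14
29: 33571 = 29·1157 + 18
31: 33571 = 31·1082 + 29
37: 33571 = 37·907 + 12
41: 33571 = 41·818 + 33
43: 33571 = 43·780 + 31
47: 33571 = 47·714 + 13
53: 33571 = 53·633 + 22
59: 33571 = 59·569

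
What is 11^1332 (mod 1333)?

78

11^1 ≡ 11 (mod 1333)
11^2 ≡ 11^2 = 121 ≡ 121 (mod 1333)
11^4 ≡ 121^2 = 14641 ≡ 1311 (mod 1333)
11^8 ≡ 1311^2 = 1718721 ≡ 484 (mod 1333)
11^16 ≡ 484^2 = 234256 ≡ 981 (mod 1333)
11^32 ≡ 981^2 = 962361 ≡ 1268 (mod 1333)
11^64 ≡ 1268^2 = 1607824 ≡ 226 (mod 1333)
11^128 ≡ 226^2 = 51076 ≡ 422 (mod 1333)
11^256 ≡ 422^2 = 178084 ≡ 795 (mod 1333)
11^512 ≡ 795^2 = 632025 ≡ 183 (mod 1333)
11^1024 ≡ 183^2 = 33489 ≡ 164 (mod 1333)
1332 = 1024 + 256 + 32 + 16 + 4 in binary powers of 2.
So 11^1332 ≡ 164 · 795 · 1268 · 981 · 1311 ≡ 78 (mod 1333).
Since 78 ≠ 1, base 11 is a Fermat witness: 1333 is composite.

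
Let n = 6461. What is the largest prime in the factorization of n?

71

6461 = 7 · 923
923 = 13 · 71
71 is prime.
So 6461 = 7 · 13 · 71; the largest prime factor is 71.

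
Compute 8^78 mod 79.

1

8^1 ≡ 8 (mod 79)
8^2 ≡ 8^2 = 64 ≡ 64 (mod 79)
8^4 ≡ 64^2 = 4096 ≡ 67 (mod 79)
8^8 ≡ 67^2 = 4489 ≡ 65 (mod 79)
8^16 ≡ 65^2 = 4225 ≡ 38 (mod 79)
8^32 ≡ 38^2 = 1444 ≡ 22 (mod 79)
8^64 ≡ 22^2 = 484 ≡ 10 (mod 79)
78 = 64 + 8 + 4 + 2 in binary powers of 2.
So 8^78 ≡ 10 · 65 · 67 · 64 ≡ 1 (mod 79).
Since the result is 1, base 8 gives no evidence that 79 is composite.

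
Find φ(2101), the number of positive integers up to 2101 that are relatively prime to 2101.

Factor: 2101 = 11 · 191.
φ(2101) = (11−1) · (191−1) = 10 · 190 = 1900.

1900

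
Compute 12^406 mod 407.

12

12^1 ≡ 12 (mod 407)
12^2 ≡ 12^2 = 144 ≡ 144 (mod 407)
12^4 ≡ 144^2 = 20736 ≡ 386 (mod 407)
12^8 ≡ 386^2 = 148996 ≡ 34 (mod 407)
12^16 ≡ 34^2 = 1156 ≡ 342 (mod 407)
12^32 ≡ 342^2 = 116964 ≡ 155 (mod 407)
12^64 ≡ 155^2 = 24025 ≡ 12 (mod 407)
12^128 ≡ 12^2 = 144 ≡ 144 (mod 407)
12^256 ≡ 144^2 = 20736 ≡ 386 (mod 407)
406 = 256 + 128 + 16 + 4 + 2 in binary powers of 2.
So 12^406 ≡ 386 · 144 · 342 · 386 · 144 ≡ 12 (mod 407).
Since 12 ≠ 1, base 12 is a Fermat witness: 407 is composite.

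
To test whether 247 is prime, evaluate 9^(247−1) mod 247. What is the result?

235

9^1 ≡ 9 (mod 247)
9^2 ≡ 9^2 = 81 ≡ 81 (mod 247)
9^4 ≡ 81^2 = 6561 ≡ 139 (mod 247)
9^8 ≡ 139^2 = 19321 ≡ 55 (mod 247)
9^16 ≡ 55^2 = 3025 ≡ 61 (mod 247)
9^32 ≡ 61^2 = 3721 ≡ 16 (mod 247)
9^64 ≡ 16^2 = 256 ≡ 9 (mod 247)
9^128 ≡ 9^2 = 81 ≡ 81 (mod 247)
246 = 128 + 64 + 32 + 16 + 4 + 2 in binary powers of 2.
So 9^246 ≡ 81 · 9 · 16 · 61 · 139 · 81 ≡ 235 (mod 247).
Since 235 ≠ 1, base 9 is a Fermat witness: 247 is composite.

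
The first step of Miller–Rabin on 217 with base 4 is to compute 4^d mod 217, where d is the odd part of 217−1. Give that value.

217 − 1 = 216 = 2^3 · 27, so d = 27.
4^1 ≡ 4 (mod 217)
4^2 ≡ 4^2 = 16 ≡ 16 (mod 217)
4^4 ≡ 16^2 = 256 ≡ 39 (mod 217)
4^8 ≡ 39^2 = 1521 ≡ 2 (mod 217)
4^16 ≡ 2^2 = 4 ≡ 4 (mod 217)
27 = 16 + 8 + 2 + 1 in binary powers of 2.
So 4^27 ≡ 4 · 2 · 16 · 4 ≡ 78 (mod 217).
Squaring chain: 78 → 8 → 64; never reaches −1, so base 4 is a Miller–Rabin witness that 217 is composite.

78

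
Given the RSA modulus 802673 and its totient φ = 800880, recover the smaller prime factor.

φ(n) = (p−1)(q−1) = n − (p+q) + 1, so p + q = 802673 − 800880 + 1 = 1794.
p and q are the roots of t² − 1794t + 802673 = 0.
Discriminant: 1794² − 4·802673 = 3218436 − 3210692 = 7744; √7744 = 88.
q = (1794 − 88)/2 = 853, p = (1794 + 88)/2 = 941.
Check: 853 · 941 = 802673.

853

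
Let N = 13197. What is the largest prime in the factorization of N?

13197 = 3 · 4399
4399 = 53 · 83
83 is prime.
So 13197 = 3 · 53 · 83; the largest prime factor is 83.

83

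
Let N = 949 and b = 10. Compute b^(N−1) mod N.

729

10^1 ≡ 10 (mod 949)
10^2 ≡ 10^2 = 100 ≡ 100 (mod 949)
10^4 ≡ 100^2 = 10000 ≡ 510 (mod 949)
10^8 ≡ 510^2 = 260100 ≡ 74 (mod 949)
10^16 ≡ 74^2 = 5476 ≡ 731 (mod 949)
10^32 ≡ 731^2 = 534361 ≡ 74 (mod 949)
10^64 ≡ 74^2 = 5476 ≡ 731 (mod 949)
10^128 ≡ 731^2 = 534361 ≡ 74 (mod 949)
10^256 ≡ 74^2 = 5476 ≡ 731 (mod 949)
10^512 ≡ 731^2 = 534361 ≡ 74 (mod 949)
948 = 512 + 256 + 128 + 32 + 16 + 4 in binary powers of 2.
So 10^948 ≡ 74 · 731 · 74 · 74 · 731 · 510 ≡ 729 (mod 949).
Since 729 ≠ 1, base 10 is a Fermat witness: 949 is composite.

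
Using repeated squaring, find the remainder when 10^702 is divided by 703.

10^1 ≡ 10 (mod 703)
10^2 ≡ 10^2 = 100 ≡ 100 (mod 703)
10^4 ≡ 100^2 = 10000 ≡ 158 (mod 703)
10^8 ≡ 158^2 = 24964 ≡ 359 (mod 703)
10^16 ≡ 359^2 = 128881 ≡ 232 (mod 703)
10^32 ≡ 232^2 = 53824 ≡ 396 (mod 703)
10^64 ≡ 396^2 = 156816 ≡ 47 (mod 703)
10^128 ≡ 47^2 = 2209 ≡ 100 (mod 703)
10^256 ≡ 100^2 = 10000 ≡ 158 (mod 703)
10^512 ≡ 158^2 = 24964 ≡ 359 (mod 703)
702 = 512 + 128 + 32 + 16 + 8 + 4 + 2 in binary powers of 2.
So 10^702 ≡ 359 · 100 · 396 · 232 · 359 · 158 · 100 ≡ 1 (mod 703).
Since the result is 1, base 10 gives no evidence that 703 is composite.

1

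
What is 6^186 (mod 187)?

6^1 ≡ 6 (mod 187)
6^2 ≡ 6^2 = 36 ≡ 36 (mod 187)
6^4 ≡ 36^2 = 1296 ≡ 174 (mod 187)
6^8 ≡ 174^2 = 30276 ≡ 169 (mod 187)
6^16 ≡ 169^2 = 28561 ≡ 137 (mod 187)
6^32 ≡ 137^2 = 18769 ≡ 69 (mod 187)
6^64 ≡ 69^2 = 4761 ≡ 86 (mod 187)
6^128 ≡ 86^2 = 7396 ≡ 103 (mod 187)
186 = 128 + 32 + 16 + 8 + 2 in binary powers of 2.
So 6^186 ≡ 103 · 69 · 137 · 169 · 36 ≡ 49 (mod 187).
Since 49 ≠ 1, base 6 is a Fermat witness: 187 is composite.

49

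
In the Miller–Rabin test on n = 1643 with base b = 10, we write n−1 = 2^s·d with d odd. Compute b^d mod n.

577

1643 − 1 = 1642 = 2^1 · 821, so d = 821.
10^1 ≡ 10 (mod 1643)
10^2 ≡ 10^2 = 100 ≡ 100 (mod 1643)
10^4 ≡ 100^2 = 10000 ≡ 142 (mod 1643)
10^8 ≡ 142^2 = 20164 ≡ 448 (mod 1643)
10^16 ≡ 448^2 = 200704 ≡ 258 (mod 1643)
10^32 ≡ 258^2 = 66564 ≡ 844 (mod 1643)
10^64 ≡ 844^2 = 712336 ≡ 917 (mod 1643)
10^128 ≡ 917^2 = 840889 ≡ 1316 (mod 1643)
10^256 ≡ 1316^2 = 1731856 ≡ 134 (mod 1643)
10^512 ≡ 134^2 = 17956 ≡ 1526 (mod 1643)
821 = 512 + 256 + 32 + 16 + 4 + 1 in binary powers of 2.
So 10^821 ≡ 1526 · 134 · 844 · 258 · 142 · 10 ≡ 577 (mod 1643).
Squaring chain: 577; never reaches −1, so base 10 is a Miller–Rabin witness that 1643 is composite.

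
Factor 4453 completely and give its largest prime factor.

73

4453 = 61 · 73
73 is prime.
So 4453 = 61 · 73; the largest prime factor is 73.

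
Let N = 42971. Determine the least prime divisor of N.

97

42971 is odd.
Digit sum 23, not divisible by 3.
Ends in 1: not divisible by 5.
7: 42971 = 7·6138 + 5
11: 42971 = 11·3906 + 5
13: 42971 = 13·3305 + 6
17: 42971 = 17·2527 + 12
19: 42971 = 19·2261 + 12
23: 42971 = 23·1868 + 7
29: 42971 = 29·1481 + 22
31: 42971 = 31·1386 + 5
37: 42971 = 37·1161 + 14
41: 42971 = 41·1048 + 3
43: 42971 = 43·999 + 14
47: 42971 = 47·914 + 13
53: 42971 = 53·810 + 41
59: 42971 = 59·728 + 19
61: 42971 = 61·704 + 27
67: 42971 = 67·641 + 24
71: 42971 = 71·605 + 16
73: 42971 = 73·588 + 47
79: 42971 = 79·543 + 74
83: 42971 = 83·517 + 60
89: 42971 = 89·482 + 73
97: 42971 = 97·443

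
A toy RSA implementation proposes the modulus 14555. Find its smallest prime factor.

5

14555 is odd.
Digit sum 20, not divisible by 3.
Ends in 5: divisible by 5.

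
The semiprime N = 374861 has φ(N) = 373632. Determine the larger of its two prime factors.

φ(n) = (p−1)(q−1) = n − (p+q) + 1, so p + q = 374861 − 373632 + 1 = 1230.
p and q are the roots of t² − 1230t + 374861 = 0.
Discriminant: 1230² − 4·374861 = 1512900 − 1499444 = 13456; √13456 = 116.
q = (1230 − 116)/2 = 557, p = (1230 + 116)/2 = 673.
Check: 557 · 673 = 374861.

673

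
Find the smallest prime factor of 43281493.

79

43281493 is odd.
Digit sum 34, not divisible by 3.
Ends in 3: not divisible by 5.
7: 43281493 = 7·6183070 + 3
11: 43281493 = 11·3934681 + 2
13: 43281493 = 13·3329345 + 8
17: 43281493 = 17·2545970 + 3
19: 43281493 = 19·2277973 + 6
23: 43281493 = 23·1881804 + 1
29: 43281493 = 29·1492465 + 8
31: 43281493 = 31·1396177 + 6
37: 43281493 = 37·1169770 + 3
41: 43281493 = 41·1055646 + 7
43: 43281493 = 43·1006546 + 15
47: 43281493 = 47·920882 + 39
53: 43281493 = 53·816631 + 50
59: 43281493 = 59·733584 + 37
61: 43281493 = 61·709532 + 41
67: 43281493 = 67·645992 + 29
71: 43281493 = 71·609598 + 35
73: 43281493 = 73·592897 + 12
79: 43281493 = 79·547867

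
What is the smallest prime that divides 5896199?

61

5896199 is odd.
Digit sum 47, not divisible by 3.
Ends in 9: not divisible by 5.
7: 5896199 = 7·842314 + 1
11: 5896199 = 11·536018 + 1
13: 5896199 = 13·453553 + 10
17: 5896199 = 17·346835 + 4
19: 5896199 = 19·310326 + 5
23: 5896199 = 23·256356 + 11
29: 5896199 = 29·203317 + 6
31: 5896199 = 31·190199 + 30
37: 5896199 = 37·159356 + 27
41: 5896199 = 41·143809 + 30
43: 5896199 = 43·137120 + 39
47: 5896199 = 47·125451 + 2
53: 5896199 = 53·111249 + 2
59: 5896199 = 59·99935 + 34
61: 5896199 = 61·96659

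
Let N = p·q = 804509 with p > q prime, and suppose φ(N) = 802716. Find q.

φ(n) = (p−1)(q−1) = n − (p+q) + 1, so p + q = 804509 − 802716 + 1 = 1794.
p and q are the roots of t² − 1794t + 804509 = 0.
Discriminant: 1794² − 4·804509 = 3218436 − 3218036 = 400; √400 = 20.
q = (1794 − 20)/2 = 887, p = (1794 + 20)/2 = 907.
Check: 887 · 907 = 804509.

887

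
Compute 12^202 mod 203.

86

12^1 ≡ 12 (mod 203)
12^2 ≡ 12^2 = 144 ≡ 144 (mod 203)
12^4 ≡ 144^2 = 20736 ≡ 30 (mod 203)
12^8 ≡ 30^2 = 900 ≡ 88 (mod 203)
12^16 ≡ 88^2 = 7744 ≡ 30 (mod 203)
12^32 ≡ 30^2 = 900 ≡ 88 (mod 203)
12^64 ≡ 88^2 = 7744 ≡ 30 (mod 203)
12^128 ≡ 30^2 = 900 ≡ 88 (mod 203)
202 = 128 + 64 + 8 + 2 in binary powers of 2.
So 12^202 ≡ 88 · 30 · 88 · 144 ≡ 86 (mod 203).
Since 86 ≠ 1, base 12 is a Fermat witness: 203 is composite.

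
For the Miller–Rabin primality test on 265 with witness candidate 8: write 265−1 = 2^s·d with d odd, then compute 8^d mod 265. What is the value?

58

265 − 1 = 264 = 2^3 · 33, so d = 33.
8^1 ≡ 8 (mod 265)
8^2 ≡ 8^2 = 64 ≡ 64 (mod 265)
8^4 ≡ 64^2 = 4096 ≡ 121 (mod 265)
8^8 ≡ 121^2 = 14641 ≡ 66 (mod 265)
8^16 ≡ 66^2 = 4356 ≡ 116 (mod 265)
8^32 ≡ 116^2 = 13456 ≡ 206 (mod 265)
33 = 32 + 1 in binary powers of 2.
So 8^33 ≡ 206 · 8 ≡ 58 (mod 265).
Squaring chain: 58 → 184 → 201; never reaches −1, so base 8 is a Miller–Rabin witness that 265 is composite.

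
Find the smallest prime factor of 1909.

23

1909 is odd.
Digit sum 19, not divisible by 3.
Ends in 9: not divisible by 5.
7: 1909 = 7·272 + 5
11: 1909 = 11·173 + 6
13: 1909 = 13·146 + 11
17: 1909 = 17·112 + 5
19: 1909 = 19·100 + 9
23: 1909 = 23·83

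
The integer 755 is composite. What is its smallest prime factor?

755 is odd.
Digit sum 17, not divisible by 3.
Ends in 5: divisible by 5.

5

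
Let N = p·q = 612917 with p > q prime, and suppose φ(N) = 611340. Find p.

887

φ(n) = (p−1)(q−1) = n − (p+q) + 1, so p + q = 612917 − 611340 + 1 = 1578.
p and q are the roots of t² − 1578t + 612917 = 0.
Discriminant: 1578² − 4·612917 = 2490084 − 2451668 = 38416; √38416 = 196.
q = (1578 − 196)/2 = 691, p = (1578 + 196)/2 = 887.
Check: 691 · 887 = 612917.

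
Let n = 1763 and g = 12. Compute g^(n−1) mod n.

12^1 ≡ 12 (mod 1763)
12^2 ≡ 12^2 = 144 ≡ 144 (mod 1763)
12^4 ≡ 144^2 = 20736 ≡ 1343 (mod 1763)
12^8 ≡ 1343^2 = 1803649 ≡ 100 (mod 1763)
12^16 ≡ 100^2 = 10000 ≡ 1185 (mod 1763)
12^32 ≡ 1185^2 = 1404225 ≡ 877 (mod 1763)
12^64 ≡ 877^2 = 769129 ≡ 461 (mod 1763)
12^128 ≡ 461^2 = 212521 ≡ 961 (mod 1763)
12^256 ≡ 961^2 = 923521 ≡ 1472 (mod 1763)
12^512 ≡ 1472^2 = 2166784 ≡ 57 (mod 1763)
12^1024 ≡ 57^2 = 3249 ≡ 1486 (mod 1763)
1762 = 1024 + 512 + 128 + 64 + 32 + 2 in binary powers of 2.
So 12^1762 ≡ 1486 · 57 · 961 · 461 · 877 · 144 ≡ 1743 (mod 1763).
Since 1743 ≠ 1, base 12 is a Fermat witness: 1763 is composite.

1743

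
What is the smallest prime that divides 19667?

19667 is odd.
Digit sum 29, not divisible by 3.
Ends in 7: not divisible by 5.
7: 19667 = 7·2809 + 4
11: 19667 = 11·1787 + 10
13: 19667 = 13·1512 + 11
17: 19667 = 17·1156 + 15
19: 19667 = 19·1035 + 2
23: 19667 = 23·855 + 2
29: 19667 = 29·678 + 5
31: 19667 = 31·634 + 13
37: 19667 = 37·531 + 20
41: 19667 = 41·479 + 28
43: 19667 = 43·457 + 16
47: 19667 = 47·418 + 21
53: 19667 = 53·371 + 4
59: 19667 = 59·333 + 20
61: 19667 = 61·322 + 25
67: 19667 = 67·293 + 36
71: 19667 = 71·277

71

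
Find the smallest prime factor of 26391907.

26391907 is odd.
Digit sum 37, not divisible by 3.
Ends in 7: not divisible by 5.
7: 26391907 = 7·3770272 + 3
11: 26391907 = 11·2399264 + 3
13: 26391907 = 13·2030146 + 9
17: 26391907 = 17·1552465 + 2
19: 26391907 = 19·1389047 + 14
23: 26391907 = 23·1147474 + 5
29: 26391907 = 29·910065 + 22
31: 26391907 = 31·851351 + 26
37: 26391907 = 37·713294 + 29
41: 26391907 = 41·643705 + 2
43: 26391907 = 43·613765 + 12
47: 26391907 = 47·561529 + 44
53: 26391907 = 53·497960 + 27
59: 26391907 = 59·447320 + 27
61: 26391907 = 61·432654 + 13
67: 26391907 = 67·393909 + 4
71: 26391907 = 71·371717

71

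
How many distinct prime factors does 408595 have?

408595 = 5 · 81719
81719 = 11 · 7429
7429 = 17 · 437
437 = 19 · 23
408595 = 5 · 11 · 17 · 19 · 23, which has 5 distinct prime factors.

5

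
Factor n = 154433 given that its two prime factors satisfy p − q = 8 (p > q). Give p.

Since p = q + 8, we have 154433 = q(q + 8), so q² + 8q − 154433 = 0.
Discriminant: 8² + 4·154433 = 64 + 617732 = 617796; √617796 = 786.
q = (−8 + 786)/2 = 389, and p = q + 8 = 397.
Check: 389 · 397 = 154433.

397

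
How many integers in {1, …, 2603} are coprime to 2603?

2448

Factor: 2603 = 19 · 137.
φ(2603) = (19−1) · (137−1) = 18 · 136 = 2448.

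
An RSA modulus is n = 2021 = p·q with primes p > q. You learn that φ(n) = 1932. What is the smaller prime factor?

φ(n) = (p−1)(q−1) = n − (p+q) + 1, so p + q = 2021 − 1932 + 1 = 90.
p and q are the roots of t² − 90t + 2021 = 0.
Discriminant: 90² − 4·2021 = 8100 − 8084 = 16; √16 = 4.
q = (90 − 4)/2 = 43, p = (90 + 4)/2 = 47.
Check: 43 · 47 = 2021.

43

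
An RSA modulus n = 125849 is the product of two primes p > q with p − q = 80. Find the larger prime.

397

Since p = q + 80, we have 125849 = q(q + 80), so q² + 80q − 125849 = 0.
Discriminant: 80² + 4·125849 = 6400 + 503396 = 509796; √509796 = 714.
q = (−80 + 714)/2 = 317, and p = q + 80 = 397.
Check: 317 · 397 = 125849.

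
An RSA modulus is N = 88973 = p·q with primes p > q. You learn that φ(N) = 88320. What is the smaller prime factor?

φ(n) = (p−1)(q−1) = n − (p+q) + 1, so p + q = 88973 − 88320 + 1 = 654.
p and q are the roots of t² − 654t + 88973 = 0.
Discriminant: 654² − 4·88973 = 427716 − 355892 = 71824; √71824 = 268.
q = (654 − 268)/2 = 193, p = (654 + 268)/2 = 461.
Check: 193 · 461 = 88973.

193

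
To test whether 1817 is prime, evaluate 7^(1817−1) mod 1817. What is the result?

1304

7^1 ≡ 7 (mod 1817)
7^2 ≡ 7^2 = 49 ≡ 49 (mod 1817)
7^4 ≡ 49^2 = 2401 ≡ 584 (mod 1817)
7^8 ≡ 584^2 = 341056 ≡ 1277 (mod 1817)
7^16 ≡ 1277^2 = 1630729 ≡ 880 (mod 1817)
7^32 ≡ 880^2 = 774400 ≡ 358 (mod 1817)
7^64 ≡ 358^2 = 128164 ≡ 974 (mod 1817)
7^128 ≡ 974^2 = 948676 ≡ 202 (mod 1817)
7^256 ≡ 202^2 = 40804 ≡ 830 (mod 1817)
7^512 ≡ 830^2 = 688900 ≡ 257 (mod 1817)
7^1024 ≡ 257^2 = 66049 ≡ 637 (mod 1817)
1816 = 1024 + 512 + 256 + 16 + 8 in binary powers of 2.
So 7^1816 ≡ 637 · 257 · 830 · 880 · 1277 ≡ 1304 (mod 1817).
Since 1304 ≠ 1, base 7 is a Fermat witness: 1817 is composite.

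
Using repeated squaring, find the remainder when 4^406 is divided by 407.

4^1 ≡ 4 (mod 407)
4^2 ≡ 4^2 = 16 ≡ 16 (mod 407)
4^4 ≡ 16^2 = 256 ≡ 256 (mod 407)
4^8 ≡ 256^2 = 65536 ≡ 9 (mod 407)
4^16 ≡ 9^2 = 81 ≡ 81 (mod 407)
4^32 ≡ 81^2 = 6561 ≡ 49 (mod 407)
4^64 ≡ 49^2 = 2401 ≡ 366 (mod 407)
4^128 ≡ 366^2 = 133956 ≡ 53 (mod 407)
4^256 ≡ 53^2 = 2809 ≡ 367 (mod 407)
406 = 256 + 128 + 16 + 4 + 2 in binary powers of 2.
So 4^406 ≡ 367 · 53 · 81 · 256 · 16 ≡ 70 (mod 407).
Since 70 ≠ 1, base 4 is a Fermat witness: 407 is composite.

70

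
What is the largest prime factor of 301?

43

301 = 7 · 43
43 is prime.
So 301 = 7 · 43; the largest prime factor is 43.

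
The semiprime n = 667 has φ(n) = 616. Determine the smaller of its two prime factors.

φ(n) = (p−1)(q−1) = n − (p+q) + 1, so p + q = 667 − 616 + 1 = 52.
p and q are the roots of t² − 52t + 667 = 0.
Discriminant: 52² − 4·667 = 2704 − 2668 = 36; √36 = 6.
q = (52 − 6)/2 = 23, p = (52 + 6)/2 = 29.
Check: 23 · 29 = 667.

23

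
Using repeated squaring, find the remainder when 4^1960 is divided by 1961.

1561

4^1 ≡ 4 (mod 1961)
4^2 ≡ 4^2 = 16 ≡ 16 (mod 1961)
4^4 ≡ 16^2 = 256 ≡ 256 (mod 1961)
4^8 ≡ 256^2 = 65536 ≡ 823 (mod 1961)
4^16 ≡ 823^2 = 677329 ≡ 784 (mod 1961)
4^32 ≡ 784^2 = 614656 ≡ 863 (mod 1961)
4^64 ≡ 863^2 = 744769 ≡ 1550 (mod 1961)
4^128 ≡ 1550^2 = 2402500 ≡ 275 (mod 1961)
4^256 ≡ 275^2 = 75625 ≡ 1107 (mod 1961)
4^512 ≡ 1107^2 = 1225449 ≡ 1785 (mod 1961)
4^1024 ≡ 1785^2 = 3186225 ≡ 1561 (mod 1961)
1960 = 1024 + 512 + 256 + 128 + 32 + 8 in binary powers of 2.
So 4^1960 ≡ 1561 · 1785 · 1107 · 275 · 863 · 823 ≡ 1561 (mod 1961).
Since 1561 ≠ 1, base 4 is a Fermat witness: 1961 is composite.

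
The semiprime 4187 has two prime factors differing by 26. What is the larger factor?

79

Since p = q + 26, we have 4187 = q(q + 26), so q² + 26q − 4187 = 0.
Discriminant: 26² + 4·4187 = 676 + 16748 = 17424; √17424 = 132.
q = (−26 + 132)/2 = 53, and p = q + 26 = 79.
Check: 53 · 79 = 4187.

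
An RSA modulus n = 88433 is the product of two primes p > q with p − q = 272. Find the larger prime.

Since p = q + 272, we have 88433 = q(q + 272), so q² + 272q − 88433 = 0.
Discriminant: 272² + 4·88433 = 73984 + 353732 = 427716; √427716 = 654.
q = (−272 + 654)/2 = 191, and p = q + 272 = 463.
Check: 191 · 463 = 88433.

463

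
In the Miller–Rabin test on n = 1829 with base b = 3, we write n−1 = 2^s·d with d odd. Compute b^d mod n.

1829 − 1 = 1828 = 2^2 · 457, so d = 457.
3^1 ≡ 3 (mod 1829)
3^2 ≡ 3^2 = 9 ≡ 9 (mod 1829)
3^4 ≡ 9^2 = 81 ≡ 81 (mod 1829)
3^8 ≡ 81^2 = 6561 ≡ 1074 (mod 1829)
3^16 ≡ 1074^2 = 1153476 ≡ 1206 (mod 1829)
3^32 ≡ 1206^2 = 1454436 ≡ 381 (mod 1829)
3^64 ≡ 381^2 = 145161 ≡ 670 (mod 1829)
3^128 ≡ 670^2 = 448900 ≡ 795 (mod 1829)
3^256 ≡ 795^2 = 632025 ≡ 1020 (mod 1829)
457 = 256 + 128 + 64 + 8 + 1 in binary powers of 2.
So 3^457 ≡ 1020 · 795 · 670 · 1074 · 3 ≡ 1195 (mod 1829).
Squaring chain: 1195 → 1405; never reaches −1, so base 3 is a Miller–Rabin witness that 1829 is composite.

1195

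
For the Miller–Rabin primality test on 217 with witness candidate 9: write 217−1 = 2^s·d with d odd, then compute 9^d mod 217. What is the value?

217 − 1 = 216 = 2^3 · 27, so d = 27.
9^1 ≡ 9 (mod 217)
9^2 ≡ 9^2 = 81 ≡ 81 (mod 217)
9^4 ≡ 81^2 = 6561 ≡ 51 (mod 217)
9^8 ≡ 51^2 = 2601 ≡ 214 (mod 217)
9^16 ≡ 214^2 = 45796 ≡ 9 (mod 217)
27 = 16 + 8 + 2 + 1 in binary powers of 2.
So 9^27 ≡ 9 · 214 · 81 · 9 ≡ 64 (mod 217).
Squaring chain: 64 → 190 → 78; never reaches −1, so base 9 is a Miller–Rabin witness that 217 is composite.

64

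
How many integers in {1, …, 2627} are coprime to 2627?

Factor: 2627 = 37 · 71.
φ(2627) = (37−1) · (71−1) = 36 · 70 = 2520.

2520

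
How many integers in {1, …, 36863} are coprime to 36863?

Factor: 36863 = 191 · 193.
φ(36863) = (191−1) · (193−1) = 190 · 192 = 36480.

36480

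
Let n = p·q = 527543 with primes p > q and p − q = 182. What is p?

Since p = q + 182, we have 527543 = q(q + 182), so q² + 182q − 527543 = 0.
Discriminant: 182² + 4·527543 = 33124 + 2110172 = 2143296; √2143296 = 1464.
q = (−182 + 1464)/2 = 641, and p = q + 182 = 823.
Check: 641 · 823 = 527543.

823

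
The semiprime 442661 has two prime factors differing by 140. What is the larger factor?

Since p = q + 140, we have 442661 = q(q + 140), so q² + 140q − 442661 = 0.
Discriminant: 140² + 4·442661 = 19600 + 1770644 = 1790244; √1790244 = 1338.
q = (−140 + 1338)/2 = 599, and p = q + 140 = 739.
Check: 599 · 739 = 442661.

739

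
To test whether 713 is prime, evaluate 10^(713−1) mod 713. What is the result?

485

10^1 ≡ 10 (mod 713)
10^2 ≡ 10^2 = 100 ≡ 100 (mod 713)
10^4 ≡ 100^2 = 10000 ≡ 18 (mod 713)
10^8 ≡ 18^2 = 324 ≡ 324 (mod 713)
10^16 ≡ 324^2 = 104976 ≡ 165 (mod 713)
10^32 ≡ 165^2 = 27225 ≡ 131 (mod 713)
10^64 ≡ 131^2 = 17161 ≡ 49 (mod 713)
10^128 ≡ 49^2 = 2401 ≡ 262 (mod 713)
10^256 ≡ 262^2 = 68644 ≡ 196 (mod 713)
10^512 ≡ 196^2 = 38416 ≡ 627 (mod 713)
712 = 512 + 128 + 64 + 8 in binary powers of 2.
So 10^712 ≡ 627 · 262 · 49 · 324 ≡ 485 (mod 713).
Since 485 ≠ 1, base 10 is a Fermat witness: 713 is composite.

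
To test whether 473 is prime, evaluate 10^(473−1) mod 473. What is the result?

10^1 ≡ 10 (mod 473)
10^2 ≡ 10^2 = 100 ≡ 100 (mod 473)
10^4 ≡ 100^2 = 10000 ≡ 67 (mod 473)
10^8 ≡ 67^2 = 4489 ≡ 232 (mod 473)
10^16 ≡ 232^2 = 53824 ≡ 375 (mod 473)
10^32 ≡ 375^2 = 140625 ≡ 144 (mod 473)
10^64 ≡ 144^2 = 20736 ≡ 397 (mod 473)
10^128 ≡ 397^2 = 157609 ≡ 100 (mod 473)
10^256 ≡ 100^2 = 10000 ≡ 67 (mod 473)
472 = 256 + 128 + 64 + 16 + 8 in binary powers of 2.
So 10^472 ≡ 67 · 100 · 397 · 375 · 232 ≡ 23 (mod 473).
Since 23 ≠ 1, base 10 is a Fermat witness: 473 is composite.

23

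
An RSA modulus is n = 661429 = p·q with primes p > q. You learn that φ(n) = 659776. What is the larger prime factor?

φ(n) = (p−1)(q−1) = n − (p+q) + 1, so p + q = 661429 − 659776 + 1 = 1654.
p and q are the roots of t² − 1654t + 661429 = 0.
Discriminant: 1654² − 4·661429 = 2735716 − 2645716 = 90000; √90000 = 300.
q = (1654 − 300)/2 = 677, p = (1654 + 300)/2 = 977.
Check: 677 · 977 = 661429.

977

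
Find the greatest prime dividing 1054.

31

1054 = 2 · 527
527 = 17 · 31
31 is prime.
So 1054 = 2 · 17 · 31; the largest prime factor is 31.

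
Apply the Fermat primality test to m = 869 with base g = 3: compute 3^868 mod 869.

115

3^1 ≡ 3 (mod 869)
3^2 ≡ 3^2 = 9 ≡ 9 (mod 869)
3^4 ≡ 9^2 = 81 ≡ 81 (mod 869)
3^8 ≡ 81^2 = 6561 ≡ 478 (mod 869)
3^16 ≡ 478^2 = 228484 ≡ 806 (mod 869)
3^32 ≡ 806^2 = 649636 ≡ 493 (mod 869)
3^64 ≡ 493^2 = 243049 ≡ 598 (mod 869)
3^128 ≡ 598^2 = 357604 ≡ 445 (mod 869)
3^256 ≡ 445^2 = 198025 ≡ 762 (mod 869)
3^512 ≡ 762^2 = 580644 ≡ 152 (mod 869)
868 = 512 + 256 + 64 + 32 + 4 in binary powers of 2.
So 3^868 ≡ 152 · 762 · 598 · 493 · 81 ≡ 115 (mod 869).
Since 115 ≠ 1, base 3 is a Fermat witness: 869 is composite.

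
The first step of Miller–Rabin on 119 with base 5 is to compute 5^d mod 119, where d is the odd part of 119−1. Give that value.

45

119 − 1 = 118 = 2^1 · 59, so d = 59.
5^1 ≡ 5 (mod 119)
5^2 ≡ 5^2 = 25 ≡ 25 (mod 119)
5^4 ≡ 25^2 = 625 ≡ 30 (mod 119)
5^8 ≡ 30^2 = 900 ≡ 67 (mod 119)
5^16 ≡ 67^2 = 4489 ≡ 86 (mod 119)
5^32 ≡ 86^2 = 7396 ≡ 18 (mod 119)
59 = 32 + 16 + 8 + 2 + 1 in binary powers of 2.
So 5^59 ≡ 18 · 86 · 67 · 25 · 5 ≡ 45 (mod 119).
Squaring chain: 45; never reaches −1, so base 5 is a Miller–Rabin witness that 119 is composite.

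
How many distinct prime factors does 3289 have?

3289 = 11 · 299
299 = 13 · 23
3289 = 11 · 13 · 23, which has 3 distinct prime factors.

3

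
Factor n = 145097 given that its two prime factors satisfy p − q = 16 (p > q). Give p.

Since p = q + 16, we have 145097 = q(q + 16), so q² + 16q − 145097 = 0.
Discriminant: 16² + 4·145097 = 256 + 580388 = 580644; √580644 = 762.
q = (−16 + 762)/2 = 373, and p = q + 16 = 389.
Check: 373 · 389 = 145097.

389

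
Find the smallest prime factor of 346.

346 is even: 2 divides it.

2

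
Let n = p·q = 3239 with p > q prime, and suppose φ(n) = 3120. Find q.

41

φ(n) = (p−1)(q−1) = n − (p+q) + 1, so p + q = 3239 − 3120 + 1 = 120.
p and q are the roots of t² − 120t + 3239 = 0.
Discriminant: 120² − 4·3239 = 14400 − 12956 = 1444; √1444 = 38.
q = (120 − 38)/2 = 41, p = (120 + 38)/2 = 79.
Check: 41 · 79 = 3239.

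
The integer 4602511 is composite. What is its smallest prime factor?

61

4602511 is odd.
Digit sum 19, not divisible by 3.
Ends in 1: not divisible by 5.
7: 4602511 = 7·657501 + 4
11: 4602511 = 11·418410 + 1
13: 4602511 = 13·354039 + 4
17: 4602511 = 17·270735 + 16
19: 4602511 = 19·242237 + 8
23: 4602511 = 23·200109 + 4
29: 4602511 = 29·158707 + 8
31: 4602511 = 31·148468 + 3
37: 4602511 = 37·124392 + 7
41: 4602511 = 41·112256 + 15
43: 4602511 = 43·107035 + 6
47: 4602511 = 47·97925 + 36
53: 4602511 = 53·86839 + 44
59: 4602511 = 59·78008 + 39
61: 4602511 = 61·75451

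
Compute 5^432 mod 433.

1

5^1 ≡ 5 (mod 433)
5^2 ≡ 5^2 = 25 ≡ 25 (mod 433)
5^4 ≡ 25^2 = 625 ≡ 192 (mod 433)
5^8 ≡ 192^2 = 36864 ≡ 59 (mod 433)
5^16 ≡ 59^2 = 3481 ≡ 17 (mod 433)
5^32 ≡ 17^2 = 289 ≡ 289 (mod 433)
5^64 ≡ 289^2 = 83521 ≡ 385 (mod 433)
5^128 ≡ 385^2 = 148225 ≡ 139 (mod 433)
5^256 ≡ 139^2 = 19321 ≡ 269 (mod 433)
432 = 256 + 128 + 32 + 16 in binary powers of 2.
So 5^432 ≡ 269 · 139 · 289 · 17 ≡ 1 (mod 433).
Since the result is 1, base 5 gives no evidence that 433 is composite.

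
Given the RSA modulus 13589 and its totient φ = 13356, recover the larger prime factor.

127

φ(n) = (p−1)(q−1) = n − (p+q) + 1, so p + q = 13589 − 13356 + 1 = 234.
p and q are the roots of t² − 234t + 13589 = 0.
Discriminant: 234² − 4·13589 = 54756 − 54356 = 400; √400 = 20.
q = (234 − 20)/2 = 107, p = (234 + 20)/2 = 127.
Check: 107 · 127 = 13589.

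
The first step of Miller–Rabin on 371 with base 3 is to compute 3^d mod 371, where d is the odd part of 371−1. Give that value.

371 − 1 = 370 = 2^1 · 185, so d = 185.
3^1 ≡ 3 (mod 371)
3^2 ≡ 3^2 = 9 ≡ 9 (mod 371)
3^4 ≡ 9^2 = 81 ≡ 81 (mod 371)
3^8 ≡ 81^2 = 6561 ≡ 254 (mod 371)
3^16 ≡ 254^2 = 64516 ≡ 333 (mod 371)
3^32 ≡ 333^2 = 110889 ≡ 331 (mod 371)
3^64 ≡ 331^2 = 109561 ≡ 116 (mod 371)
3^128 ≡ 116^2 = 13456 ≡ 100 (mod 371)
185 = 128 + 32 + 16 + 8 + 1 in binary powers of 2.
So 3^185 ≡ 100 · 331 · 333 · 254 · 3 ≡ 26 (mod 371).
Squaring chain: 26; never reaches −1, so base 3 is a Miller–Rabin witness that 371 is composite.

26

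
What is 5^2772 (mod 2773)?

5^1 ≡ 5 (mod 2773)
5^2 ≡ 5^2 = 25 ≡ 25 (mod 2773)
5^4 ≡ 25^2 = 625 ≡ 625 (mod 2773)
5^8 ≡ 625^2 = 390625 ≡ 2405 (mod 2773)
5^16 ≡ 2405^2 = 5784025 ≡ 2320 (mod 2773)
5^32 ≡ 2320^2 = 5382400 ≡ 7 (mod 2773)
5^64 ≡ 7^2 = 49 ≡ 49 (mod 2773)
5^128 ≡ 49^2 = 2401 ≡ 2401 (mod 2773)
5^256 ≡ 2401^2 = 5764801 ≡ 2507 (mod 2773)
5^512 ≡ 2507^2 = 6285049 ≡ 1431 (mod 2773)
5^1024 ≡ 1431^2 = 2047761 ≡ 1287 (mod 2773)
5^2048 ≡ 1287^2 = 1656369 ≡ 888 (mod 2773)
2772 = 2048 + 512 + 128 + 64 + 16 + 4 in binary powers of 2.
So 5^2772 ≡ 888 · 1431 · 2401 · 49 · 2320 · 625 ≡ 1334 (mod 2773).
Since 1334 ≠ 1, base 5 is a Fermat witness: 2773 is composite.

1334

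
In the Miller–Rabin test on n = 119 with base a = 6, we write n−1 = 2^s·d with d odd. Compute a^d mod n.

90

119 − 1 = 118 = 2^1 · 59, so d = 59.
6^1 ≡ 6 (mod 119)
6^2 ≡ 6^2 = 36 ≡ 36 (mod 119)
6^4 ≡ 36^2 = 1296 ≡ 106 (mod 119)
6^8 ≡ 106^2 = 11236 ≡ 50 (mod 119)
6^16 ≡ 50^2 = 2500 ≡ 1 (mod 119)
6^32 ≡ 1^2 = 1 ≡ 1 (mod 119)
59 = 32 + 16 + 8 + 2 + 1 in binary powers of 2.
So 6^59 ≡ 1 · 1 · 50 · 36 · 6 ≡ 90 (mod 119).
Squaring chain: 90; never reaches −1, so base 6 is a Miller–Rabin witness that 119 is composite.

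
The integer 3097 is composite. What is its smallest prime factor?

3097 is odd.
Digit sum 19, not divisible by 3.
Ends in 7: not divisible by 5.
7: 3097 = 7·442 + 3
11: 3097 = 11·281 + 6
13: 3097 = 13·238 + 3
17: 3097 = 17·182 + 3
19: 3097 = 19·163

19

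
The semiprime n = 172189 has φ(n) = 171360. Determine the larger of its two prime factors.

φ(n) = (p−1)(q−1) = n − (p+q) + 1, so p + q = 172189 − 171360 + 1 = 830.
p and q are the roots of t² − 830t + 172189 = 0.
Discriminant: 830² − 4·172189 = 688900 − 688756 = 144; √144 = 12.
q = (830 − 12)/2 = 409, p = (830 + 12)/2 = 421.
Check: 409 · 421 = 172189.

421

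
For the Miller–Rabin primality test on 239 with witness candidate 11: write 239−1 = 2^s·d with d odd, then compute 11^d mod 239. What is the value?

1

239 − 1 = 238 = 2^1 · 119, so d = 119.
11^1 ≡ 11 (mod 239)
11^2 ≡ 11^2 = 121 ≡ 121 (mod 239)
11^4 ≡ 121^2 = 14641 ≡ 62 (mod 239)
11^8 ≡ 62^2 = 3844 ≡ 20 (mod 239)
11^16 ≡ 20^2 = 400 ≡ 161 (mod 239)
11^32 ≡ 161^2 = 25921 ≡ 109 (mod 239)
11^64 ≡ 109^2 = 11881 ≡ 170 (mod 239)
119 = 64 + 32 + 16 + 4 + 2 + 1 in binary powers of 2.
So 11^119 ≡ 170 · 109 · 161 · 62 · 121 · 11 ≡ 1 (mod 239).
Since 11^d ≡ 1 (mod 239), base 11 does not prove 239 composite.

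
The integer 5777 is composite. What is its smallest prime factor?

53

5777 is odd.
Digit sum 26, not divisible by 3.
Ends in 7: not divisible by 5.
7: 5777 = 7·825 + 2
11: 5777 = 11·525 + 2
13: 5777 = 13·444 + 5
17: 5777 = 17·339 + 14
19: 5777 = 19·304 + 1
23: 5777 = 23·251 + 4
29: 5777 = 29·199 + 6
31: 5777 = 31·186 + 11
37: 5777 = 37·156 + 5
41: 5777 = 41·140 + 37
43: 5777 = 43·134 + 15
47: 5777 = 47·122 + 43
53: 5777 = 53·109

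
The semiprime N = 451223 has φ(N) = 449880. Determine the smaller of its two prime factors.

φ(n) = (p−1)(q−1) = n − (p+q) + 1, so p + q = 451223 − 449880 + 1 = 1344.
p and q are the roots of t² − 1344t + 451223 = 0.
Discriminant: 1344² − 4·451223 = 1806336 − 1804892 = 1444; √1444 = 38.
q = (1344 − 38)/2 = 653, p = (1344 + 38)/2 = 691.
Check: 653 · 691 = 451223.

653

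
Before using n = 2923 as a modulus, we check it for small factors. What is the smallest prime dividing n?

2923 is odd.
Digit sum 16, not divisible by 3.
Ends in 3: not divisible by 5.
7: 2923 = 7·417 + 4
11: 2923 = 11·265 + 8
13: 2923 = 13·224 + 11
17: 2923 = 17·171 + 16
19: 2923 = 19·153 + 16
23: 2923 = 23·127 + 2
29: 2923 = 29·100 + 23
31: 2923 = 31·94 + 9
37: 2923 = 37·79

37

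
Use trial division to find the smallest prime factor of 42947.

67

42947 is odd.
Digit sum 26, not divisible by 3.
Ends in 7: not divisible by 5.
7: 42947 = 7·6135 + 2
11: 42947 = 11·3904 + 3
13: 42947 = 13·3303 + 8
17: 42947 = 17·2526 + 5
19: 42947 = 19·2260 + 7
23: 42947 = 23·1867 + 6
29: 42947 = 29·1480 + 27
31: 42947 = 31·1385 + 12
37: 42947 = 37·1160 + 27
41: 42947 = 41·1047 + 20
43: 42947 = 43·998 + 33
47: 42947 = 47·913 + 36
53: 42947 = 53·810 + 17
59: 42947 = 59·727 + 54
61: 42947 = 61·704 + 3
67: 42947 = 67·641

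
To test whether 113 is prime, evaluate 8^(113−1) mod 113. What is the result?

1

8^1 ≡ 8 (mod 113)
8^2 ≡ 8^2 = 64 ≡ 64 (mod 113)
8^4 ≡ 64^2 = 4096 ≡ 28 (mod 113)
8^8 ≡ 28^2 = 784 ≡ 106 (mod 113)
8^16 ≡ 106^2 = 11236 ≡ 49 (mod 113)
8^32 ≡ 49^2 = 2401 ≡ 28 (mod 113)
8^64 ≡ 28^2 = 784 ≡ 106 (mod 113)
112 = 64 + 32 + 16 in binary powers of 2.
So 8^112 ≡ 106 · 28 · 49 ≡ 1 (mod 113).
Since the result is 1, base 8 gives no evidence that 113 is composite.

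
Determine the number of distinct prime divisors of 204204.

6

204204 = 2^2 · 51051
51051 = 3 · 17017
17017 = 7 · 2431
2431 = 11 · 221
221 = 13 · 17
204204 = 2^2 · 3 · 7 · 11 · 13 · 17, which has 6 distinct prime factors.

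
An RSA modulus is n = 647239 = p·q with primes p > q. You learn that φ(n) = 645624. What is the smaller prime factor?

733

φ(n) = (p−1)(q−1) = n − (p+q) + 1, so p + q = 647239 − 645624 + 1 = 1616.
p and q are the roots of t² − 1616t + 647239 = 0.
Discriminant: 1616² − 4·647239 = 2611456 − 2588956 = 22500; √22500 = 150.
q = (1616 − 150)/2 = 733, p = (1616 + 150)/2 = 883.
Check: 733 · 883 = 647239.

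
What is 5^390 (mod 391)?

325

5^1 ≡ 5 (mod 391)
5^2 ≡ 5^2 = 25 ≡ 25 (mod 391)
5^4 ≡ 25^2 = 625 ≡ 234 (mod 391)
5^8 ≡ 234^2 = 54756 ≡ 16 (mod 391)
5^16 ≡ 16^2 = 256 ≡ 256 (mod 391)
5^32 ≡ 256^2 = 65536 ≡ 239 (mod 391)
5^64 ≡ 239^2 = 57121 ≡ 35 (mod 391)
5^128 ≡ 35^2 = 1225 ≡ 52 (mod 391)
5^256 ≡ 52^2 = 2704 ≡ 358 (mod 391)
390 = 256 + 128 + 4 + 2 in binary powers of 2.
So 5^390 ≡ 358 · 52 · 234 · 25 ≡ 325 (mod 391).
Since 325 ≠ 1, base 5 is a Fermat witness: 391 is composite.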